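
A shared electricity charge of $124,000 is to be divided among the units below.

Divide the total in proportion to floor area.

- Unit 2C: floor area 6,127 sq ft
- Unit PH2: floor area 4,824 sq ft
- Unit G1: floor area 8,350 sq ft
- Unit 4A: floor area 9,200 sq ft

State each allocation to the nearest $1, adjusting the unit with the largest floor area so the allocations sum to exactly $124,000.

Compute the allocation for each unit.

Unit 2C: $26,657; Unit PH2: $20,988; Unit G1: $36,329; Unit 4A: $40,026

Total floor area = 28,501.
Proportional shares: Unit 2C 6,127/28,501 × $124,000 = 26,656.89; Unit PH2 4,824/28,501 × $124,000 = 20,987.90; Unit G1 8,350/28,501 × $124,000 = 36,328.55; Unit 4A 9,200/28,501 × $124,000 = 40,026.67.
Rounded to nearest $1: Unit 2C $26,657; Unit PH2 $20,988; Unit G1 $36,329; Unit 4A $40,027. Sum = $124,001.
Difference $124,000 − $124,001 = −$1 applied to largest floor area (Unit 4A): Unit 4A becomes $40,026.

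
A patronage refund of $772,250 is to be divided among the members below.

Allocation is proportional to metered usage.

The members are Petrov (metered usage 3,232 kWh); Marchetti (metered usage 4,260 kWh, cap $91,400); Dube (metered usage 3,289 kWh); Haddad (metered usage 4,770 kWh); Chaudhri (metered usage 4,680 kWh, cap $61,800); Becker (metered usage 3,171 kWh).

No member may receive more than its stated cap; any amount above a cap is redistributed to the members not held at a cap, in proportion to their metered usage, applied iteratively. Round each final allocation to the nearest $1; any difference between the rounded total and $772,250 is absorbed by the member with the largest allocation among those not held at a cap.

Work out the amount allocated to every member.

Petrov: $138,347 · Marchetti: $91,400 · Dube: $140,787 · Haddad: $204,180 · Chaudhri: $61,800 · Becker: $135,736

Combined metered usage = 23,402.
Proportional shares (ignoring caps): Petrov 106,653.79; Marchetti 140,577.09; Dube 108,534.75; Haddad 157,406.74; Chaudhri 154,436.80; Becker 104,640.83.
Held at cap: Marchetti ($91,400), Chaudhri ($61,800); remaining pool $619,050 reallocated over remaining metered usage 14,462.
Redistributed shares: Petrov 138,346.67 → $138,347; Dube 140,786.58 → $140,787; Haddad 204,181.20 → $204,181; Becker 135,735.55 → $135,736.
Rounding difference −$1 applied to Haddad → $204,180.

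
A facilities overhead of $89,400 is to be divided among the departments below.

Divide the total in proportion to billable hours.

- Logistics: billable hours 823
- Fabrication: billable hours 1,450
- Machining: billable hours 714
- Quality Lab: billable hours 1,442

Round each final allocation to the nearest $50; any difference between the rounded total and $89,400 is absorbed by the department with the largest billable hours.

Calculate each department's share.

Logistics: $16,600 · Fabrication: $29,300 · Machining: $14,400 · Quality Lab: $29,100

Sum of billable hours: 4,429.
Proportional shares: Logistics 823/4,429 × $89,400 = 16,612.37; Fabrication 1,450/4,429 × $89,400 = 29,268.46; Machining 714/4,429 × $89,400 = 14,412.19; Quality Lab 1,442/4,429 × $89,400 = 29,106.98.
After rounding ($50): Logistics $16,600; Fabrication $29,250; Machining $14,400; Quality Lab $29,100. Sum = $89,350.
Difference $89,400 − $89,350 = +$50 applied to largest billable hours (Fabrication): Fabrication becomes $29,300.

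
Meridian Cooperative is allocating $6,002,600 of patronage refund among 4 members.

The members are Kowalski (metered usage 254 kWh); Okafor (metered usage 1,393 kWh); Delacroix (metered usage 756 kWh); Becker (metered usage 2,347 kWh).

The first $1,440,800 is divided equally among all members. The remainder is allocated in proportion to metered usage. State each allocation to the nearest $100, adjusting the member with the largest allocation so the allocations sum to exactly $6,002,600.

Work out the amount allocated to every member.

Equal tier: $1,440,800 ÷ 4 = $360,200 apiece.
Remainder $4,561,800 by metered usage (total 4,750): Kowalski 243,936.25 → $243,900; Okafor 1,337,807.87 → $1,337,800; Delacroix 726,046.48 → $726,000; Becker 2,254,009.39 → $2,254,000.
Rounding difference +$100 on remainder applied to Becker.
Totals: Kowalski $360,200 + $243,900 = $604,100; Okafor $360,200 + $1,337,800 = $1,698,000; Delacroix $360,200 + $726,000 = $1,086,200; Becker $360,200 + $2,254,100 = $2,614,300.

Kowalski: $604,100 | Okafor: $1,698,000 | Delacroix: $1,086,200 | Becker: $2,614,300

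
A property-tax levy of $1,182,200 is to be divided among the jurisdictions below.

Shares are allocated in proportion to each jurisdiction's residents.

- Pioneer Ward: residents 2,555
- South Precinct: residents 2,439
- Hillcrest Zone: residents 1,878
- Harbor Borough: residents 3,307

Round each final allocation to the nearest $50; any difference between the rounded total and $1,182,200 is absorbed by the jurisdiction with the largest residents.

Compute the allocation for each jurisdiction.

Pioneer Ward: $296,750 · South Precinct: $283,250 · Hillcrest Zone: $218,100 · Harbor Borough: $384,100

Total residents = 2,555 + 2,439 + 1,878 + 3,307 = 10,179.
Unrounded shares: Pioneer Ward 296,740.45; South Precinct 283,268.08; Hillcrest Zone 218,112.94; Harbor Borough 384,078.53.
After rounding ($50): Pioneer Ward $296,750; South Precinct $283,250; Hillcrest Zone $218,100; Harbor Borough $384,100. Sum = $1,182,200.
Rounded total matches; no reconciliation needed.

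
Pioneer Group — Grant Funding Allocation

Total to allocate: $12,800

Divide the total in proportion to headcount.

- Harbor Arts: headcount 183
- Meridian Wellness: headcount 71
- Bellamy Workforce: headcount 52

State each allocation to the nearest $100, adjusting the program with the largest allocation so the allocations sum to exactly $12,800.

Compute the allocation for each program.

Harbor Arts: $7,600 · Meridian Wellness: $3,000 · Bellamy Workforce: $2,200

Headcount total: 306.
Pro-rata amounts: Harbor Arts 183/306 × $12,800 = 7,654.90; Meridian Wellness 71/306 × $12,800 = 2,969.93; Bellamy Workforce 52/306 × $12,800 = 2,175.16.
Rounded to nearest $100: Harbor Arts $7,700; Meridian Wellness $3,000; Bellamy Workforce $2,200. Sum = $12,900.
Difference $12,800 − $12,900 = −$100 applied to largest allocation (Harbor Arts): Harbor Arts becomes $7,600.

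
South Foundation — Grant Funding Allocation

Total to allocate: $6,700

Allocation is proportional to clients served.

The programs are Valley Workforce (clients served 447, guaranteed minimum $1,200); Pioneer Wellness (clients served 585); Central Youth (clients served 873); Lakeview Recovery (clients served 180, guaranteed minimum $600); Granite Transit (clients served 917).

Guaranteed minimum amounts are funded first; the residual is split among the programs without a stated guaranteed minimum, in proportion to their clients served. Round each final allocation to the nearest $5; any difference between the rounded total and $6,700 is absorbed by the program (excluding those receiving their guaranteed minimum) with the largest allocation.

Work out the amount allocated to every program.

Minimums first: Valley Workforce $1,200; Lakeview Recovery $600. Remaining pool $4,900.
Remaining pool split over remaining clients served 2,375: Pioneer Wellness 1,206.95 → $1,205; Central Youth 1,801.14 → $1,800; Granite Transit 1,891.92 → $1,890.
Rounding difference +$5 applied to Granite Transit → $1,895.

Valley Workforce: $1,200 | Pioneer Wellness: $1,205 | Central Youth: $1,800 | Lakeview Recovery: $600 | Granite Transit: $1,895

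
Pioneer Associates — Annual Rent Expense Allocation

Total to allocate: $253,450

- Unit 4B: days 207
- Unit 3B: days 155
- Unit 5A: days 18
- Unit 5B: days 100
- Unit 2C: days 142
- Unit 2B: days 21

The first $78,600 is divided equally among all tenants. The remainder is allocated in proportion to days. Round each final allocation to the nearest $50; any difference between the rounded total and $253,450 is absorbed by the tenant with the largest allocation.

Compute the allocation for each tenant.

$78,600 shared equally gives $13,100 per tenant.
Remainder $174,850 by days (total 643): Unit 4B 56,289.19 → $56,300; Unit 3B 42,148.91 → $42,150; Unit 5A 4,894.71 → $4,900; Unit 5B 27,192.85 → $27,200; Unit 2C 38,613.84 → $38,600; Unit 2B 5,710.50 → $5,700.
Totals: Unit 4B $13,100 + $56,300 = $69,400; Unit 3B $13,100 + $42,150 = $55,250; Unit 5A $13,100 + $4,900 = $18,000; Unit 5B $13,100 + $27,200 = $40,300; Unit 2C $13,100 + $38,600 = $51,700; Unit 2B $13,100 + $5,700 = $18,800.

Unit 4B: $69,400 · Unit 3B: $55,250 · Unit 5A: $18,000 · Unit 5B: $40,300 · Unit 2C: $51,700 · Unit 2B: $18,800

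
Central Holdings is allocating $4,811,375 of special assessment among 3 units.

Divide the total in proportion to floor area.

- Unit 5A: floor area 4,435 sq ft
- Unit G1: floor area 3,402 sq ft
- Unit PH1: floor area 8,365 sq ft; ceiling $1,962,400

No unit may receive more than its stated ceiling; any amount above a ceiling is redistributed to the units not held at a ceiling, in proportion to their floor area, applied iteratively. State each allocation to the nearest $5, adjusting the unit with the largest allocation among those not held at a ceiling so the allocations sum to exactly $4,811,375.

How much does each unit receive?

Unit 5A: $1,612,250; Unit G1: $1,236,725; Unit PH1: $1,962,400

Combined floor area = 16,202.
Proportional shares (ignoring caps): Unit 5A 1,317,025.56; Unit G1 1,010,264.03; Unit PH1 2,484,085.41.
Held at cap: Unit PH1 ($1,962,400); residual $2,848,975 reallocated over remaining floor area 7,837.
Redistributed shares: Unit 5A 1,612,250.11 → $1,612,250; Unit G1 1,236,724.89 → $1,236,725.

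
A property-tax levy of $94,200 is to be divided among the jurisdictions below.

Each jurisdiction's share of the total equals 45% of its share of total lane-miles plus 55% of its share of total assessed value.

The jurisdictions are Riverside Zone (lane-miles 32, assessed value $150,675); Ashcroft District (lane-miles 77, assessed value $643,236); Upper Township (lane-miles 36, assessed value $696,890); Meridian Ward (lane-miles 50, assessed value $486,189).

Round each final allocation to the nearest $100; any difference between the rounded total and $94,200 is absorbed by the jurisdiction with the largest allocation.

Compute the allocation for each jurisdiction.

Riverside Zone: $10,900 · Ashcroft District: $33,600 · Upper Township: $26,100 · Meridian Ward: $23,600

Lane-miles total 195; assessed value total 1,976,990.
Blended shares (45% lane-miles + 55% assessed value): Riverside Zone 0.1158; Ashcroft District 0.3566; Upper Township 0.2770; Meridian Ward 0.2506.
Unrounded shares: Riverside Zone 10,904.97; Ashcroft District 33,595.58; Upper Township 26,088.90; Meridian Ward 23,610.55.
At nearest $100: Riverside Zone $10,900; Ashcroft District $33,600; Upper Township $26,100; Meridian Ward $23,600. Sum = $94,200.
Rounded total matches; no reconciliation needed.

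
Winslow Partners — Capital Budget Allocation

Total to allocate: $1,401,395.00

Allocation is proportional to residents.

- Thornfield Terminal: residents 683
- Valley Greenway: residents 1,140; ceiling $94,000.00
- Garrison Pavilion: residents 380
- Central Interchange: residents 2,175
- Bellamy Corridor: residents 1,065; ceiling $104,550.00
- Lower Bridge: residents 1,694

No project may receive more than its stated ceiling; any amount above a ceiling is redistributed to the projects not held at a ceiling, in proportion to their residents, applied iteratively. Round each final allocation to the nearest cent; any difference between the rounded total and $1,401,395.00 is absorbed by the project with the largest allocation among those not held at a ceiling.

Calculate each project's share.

Thornfield Terminal: $166,574.03; Valley Greenway: $94,000.00; Garrison Pavilion: $92,676.62; Central Interchange: $530,451.72; Bellamy Corridor: $104,550.00; Lower Bridge: $413,142.63

Sum of residents: 7,137.
Unconstrained shares: Thornfield Terminal 134,111.3612; Valley Greenway 223,846.1959; Garrison Pavilion 74,615.3986; Central Interchange 427,074.9790; Bellamy Corridor 209,119.4725; Lower Bridge 332,627.5928.
Held at cap: Valley Greenway ($94,000.00), Bellamy Corridor ($104,550.00); balance $1,202,845.00 reallocated over remaining residents 4,932.
Remaining shares: Thornfield Terminal 166,574.0339 → $166,574.03; Garrison Pavilion 92,676.6221 → $92,676.62; Central Interchange 530,451.7184 → $530,451.72; Lower Bridge 413,142.6257 → $413,142.63.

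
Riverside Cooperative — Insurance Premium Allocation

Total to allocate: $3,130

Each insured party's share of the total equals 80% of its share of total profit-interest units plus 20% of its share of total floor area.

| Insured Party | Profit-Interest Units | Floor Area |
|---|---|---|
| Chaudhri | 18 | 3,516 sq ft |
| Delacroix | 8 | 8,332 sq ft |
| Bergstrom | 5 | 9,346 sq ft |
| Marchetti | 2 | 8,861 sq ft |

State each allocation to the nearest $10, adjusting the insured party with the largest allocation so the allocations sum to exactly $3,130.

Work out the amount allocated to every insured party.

Profit-interest units total 33; floor area total 30,055.
Composite weights (80% profit-interest units + 20% floor area): Chaudhri 0.4598; Delacroix 0.2494; Bergstrom 0.1834; Marchetti 0.1075.
Pro-rata amounts: Chaudhri 1,439.05; Delacroix 780.57; Bergstrom 574.06; Marchetti 336.32.
After rounding ($10): Chaudhri $1,440; Delacroix $780; Bergstrom $570; Marchetti $340. Sum = $3,130.
No rounding difference to absorb.

Chaudhri: $1,440 | Delacroix: $780 | Bergstrom: $570 | Marchetti: $340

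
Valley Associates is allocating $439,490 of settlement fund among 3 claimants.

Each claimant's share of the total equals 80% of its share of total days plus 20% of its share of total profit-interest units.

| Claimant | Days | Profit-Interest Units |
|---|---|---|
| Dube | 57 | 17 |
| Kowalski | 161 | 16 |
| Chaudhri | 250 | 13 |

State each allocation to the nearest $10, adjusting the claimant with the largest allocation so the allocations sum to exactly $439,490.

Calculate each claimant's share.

Dube: $75,310 · Kowalski: $151,530 · Chaudhri: $212,650

Days total 468; profit-interest units total 46.
Blended shares (80% days + 20% profit-interest units): Dube 0.1713; Kowalski 0.3448; Chaudhri 0.4839.
Pro-rata amounts: Dube 75,306.15; Kowalski 151,526.88; Chaudhri 212,656.98.
After rounding ($10): Dube $75,310; Kowalski $151,530; Chaudhri $212,660. Sum = $439,500.
Difference $439,490 − $439,500 = −$10 applied to largest allocation (Chaudhri): Chaudhri becomes $212,650.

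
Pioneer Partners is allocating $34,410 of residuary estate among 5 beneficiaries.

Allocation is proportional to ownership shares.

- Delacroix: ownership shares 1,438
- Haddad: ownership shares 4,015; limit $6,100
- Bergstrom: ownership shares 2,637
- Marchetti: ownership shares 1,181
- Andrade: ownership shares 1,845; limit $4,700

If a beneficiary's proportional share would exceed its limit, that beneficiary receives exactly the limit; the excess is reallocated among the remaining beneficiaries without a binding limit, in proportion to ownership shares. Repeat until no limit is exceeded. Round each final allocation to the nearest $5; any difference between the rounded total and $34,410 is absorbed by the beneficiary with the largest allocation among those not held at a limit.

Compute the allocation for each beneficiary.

Sum of ownership shares: 11,116.
Pro-rata shares before constraints: Delacroix 4,451.38; Haddad 12,428.58; Bergstrom 8,162.93; Marchetti 3,655.83; Andrade 5,711.27.
Held at cap: Haddad ($6,100), Andrade ($4,700); residual $23,610 reallocated over remaining ownership shares 5,256.
Remaining shares: Delacroix 6,459.51 → $6,460; Bergstrom 11,845.43 → $11,845; Marchetti 5,305.06 → $5,305.

Delacroix: $6,460; Haddad: $6,100; Bergstrom: $11,845; Marchetti: $5,305; Andrade: $4,700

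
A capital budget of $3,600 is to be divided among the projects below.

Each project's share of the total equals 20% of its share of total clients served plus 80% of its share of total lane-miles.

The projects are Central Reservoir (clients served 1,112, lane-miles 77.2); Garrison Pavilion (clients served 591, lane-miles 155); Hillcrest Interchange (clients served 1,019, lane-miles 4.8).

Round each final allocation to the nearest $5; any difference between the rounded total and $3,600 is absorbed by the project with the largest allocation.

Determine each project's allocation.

Central Reservoir: $1,230 · Garrison Pavilion: $2,040 · Hillcrest Interchange: $330

Totals — clients served 2,722, lane-miles 237.
Combined weights (20% clients served + 80% lane-miles): Central Reservoir 0.3423; Garrison Pavilion 0.5666; Hillcrest Interchange 0.0911.
Raw shares: Central Reservoir 1,232.26; Garrison Pavilion 2,039.87; Hillcrest Interchange 327.87.
Rounded to nearest $5: Central Reservoir $1,230; Garrison Pavilion $2,040; Hillcrest Interchange $330. Sum = $3,600.
Sum already equals the total — no adjustment.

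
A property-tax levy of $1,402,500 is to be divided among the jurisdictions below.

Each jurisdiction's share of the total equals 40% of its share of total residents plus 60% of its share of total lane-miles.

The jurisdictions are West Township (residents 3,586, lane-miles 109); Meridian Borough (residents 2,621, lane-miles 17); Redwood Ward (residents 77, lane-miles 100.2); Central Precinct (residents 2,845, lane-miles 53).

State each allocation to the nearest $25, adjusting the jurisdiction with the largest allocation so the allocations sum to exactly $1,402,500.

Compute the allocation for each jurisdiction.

West Township: $548,900 | Meridian Borough: $212,300 | Redwood Ward: $306,725 | Central Precinct: $334,575

Totals — residents 9,129, lane-miles 279.2.
Combined weights (40% residents + 60% lane-miles): West Township 0.3914; Meridian Borough 0.1514; Redwood Ward 0.2187; Central Precinct 0.2386.
Pro-rata amounts: West Township 548,891.28; Meridian Borough 212,304.50; Redwood Ward 306,731.49; Central Precinct 334,572.73.
Rounded to nearest $25: West Township $548,900; Meridian Borough $212,300; Redwood Ward $306,725; Central Precinct $334,575. Sum = $1,402,500.
No rounding difference to absorb.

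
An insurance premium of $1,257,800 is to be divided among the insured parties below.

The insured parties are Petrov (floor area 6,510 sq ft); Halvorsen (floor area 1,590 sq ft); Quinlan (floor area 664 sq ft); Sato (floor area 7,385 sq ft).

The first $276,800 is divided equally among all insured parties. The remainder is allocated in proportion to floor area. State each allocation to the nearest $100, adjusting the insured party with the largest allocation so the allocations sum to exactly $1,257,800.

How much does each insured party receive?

$276,800 shared equally gives $69,200 per insured party.
Remainder $981,000 by floor area (total 16,149): Petrov 395,461.64 → $395,500; Halvorsen 96,587.40 → $96,600; Quinlan 40,335.87 → $40,300; Sato 448,615.08 → $448,600.
Totals: Petrov $69,200 + $395,500 = $464,700; Halvorsen $69,200 + $96,600 = $165,800; Quinlan $69,200 + $40,300 = $109,500; Sato $69,200 + $448,600 = $517,800.

Petrov: $464,700; Halvorsen: $165,800; Quinlan: $109,500; Sato: $517,800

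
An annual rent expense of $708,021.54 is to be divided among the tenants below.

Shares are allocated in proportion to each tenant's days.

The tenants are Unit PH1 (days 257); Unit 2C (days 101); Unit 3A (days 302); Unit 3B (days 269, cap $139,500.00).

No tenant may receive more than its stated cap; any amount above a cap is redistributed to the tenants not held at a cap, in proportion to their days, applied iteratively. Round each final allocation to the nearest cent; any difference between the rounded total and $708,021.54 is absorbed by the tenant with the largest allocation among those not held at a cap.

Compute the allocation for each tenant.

Combined days = 929.
Proportional shares (ignoring caps): Unit PH1 195,868.1763; Unit 2C 76,975.4312; Unit 3A 230,164.1605; Unit 3B 205,013.7721.
Cap binds for Unit 3B ($139,500.00); remaining pool $568,521.54 reallocated over remaining days 660.
Shares after redistribution: Unit PH1 221,378.8421 → $221,378.84; Unit 2C 87,001.0235 → $87,001.02; Unit 3A 260,141.6744 → $260,141.67.
Rounding difference +$0.01 applied to Unit 3A → $260,141.68.

Unit PH1: $221,378.84 · Unit 2C: $87,001.02 · Unit 3A: $260,141.68 · Unit 3B: $139,500.00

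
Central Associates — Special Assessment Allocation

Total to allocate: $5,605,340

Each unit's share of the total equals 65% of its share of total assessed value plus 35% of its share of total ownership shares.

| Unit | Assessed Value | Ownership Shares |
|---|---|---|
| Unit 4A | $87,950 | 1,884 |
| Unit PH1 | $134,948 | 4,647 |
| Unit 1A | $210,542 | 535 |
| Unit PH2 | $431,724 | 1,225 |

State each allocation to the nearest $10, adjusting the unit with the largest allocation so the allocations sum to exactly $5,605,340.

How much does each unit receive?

Unit 4A: $816,190 | Unit PH1: $1,667,910 | Unit 1A: $1,013,250 | Unit PH2: $2,107,990

Assessed value total 865,164; ownership shares total 8,291.
Combined weights (65% assessed value + 35% ownership shares): Unit 4A 0.1456; Unit PH1 0.2976; Unit 1A 0.1808; Unit PH2 0.3761.
Pro-rata amounts: Unit 4A 816,188.46; Unit PH1 1,667,910.03; Unit 1A 1,013,252.04; Unit PH2 2,107,989.47.
Rounded to nearest $10: Unit 4A $816,190; Unit PH1 $1,667,910; Unit 1A $1,013,250; Unit PH2 $2,107,990. Sum = $5,605,340.
Sum already equals the total — no adjustment.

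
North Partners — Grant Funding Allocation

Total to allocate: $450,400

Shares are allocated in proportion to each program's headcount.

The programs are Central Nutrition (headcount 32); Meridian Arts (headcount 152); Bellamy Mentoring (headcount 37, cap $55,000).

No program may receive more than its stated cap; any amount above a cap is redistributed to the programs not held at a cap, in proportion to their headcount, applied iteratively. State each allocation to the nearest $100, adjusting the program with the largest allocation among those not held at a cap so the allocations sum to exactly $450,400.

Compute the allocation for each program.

Headcount total: 221.
Proportional shares (ignoring caps): Central Nutrition 65,216.29; Meridian Arts 309,777.38; Bellamy Mentoring 75,406.33.
Held at cap: Bellamy Mentoring ($55,000); balance $395,400 reallocated over remaining headcount 184.
Redistributed shares: Central Nutrition 68,765.22 → $68,800; Meridian Arts 326,634.78 → $326,600.

Central Nutrition: $68,800 | Meridian Arts: $326,600 | Bellamy Mentoring: $55,000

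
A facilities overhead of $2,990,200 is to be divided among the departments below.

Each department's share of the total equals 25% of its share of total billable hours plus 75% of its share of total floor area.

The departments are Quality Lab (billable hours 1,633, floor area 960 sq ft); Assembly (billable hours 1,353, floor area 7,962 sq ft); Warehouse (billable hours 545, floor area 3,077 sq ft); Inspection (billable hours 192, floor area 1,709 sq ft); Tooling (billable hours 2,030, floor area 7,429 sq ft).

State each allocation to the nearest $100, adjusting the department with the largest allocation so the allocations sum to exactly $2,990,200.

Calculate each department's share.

Quality Lab: $314,100; Assembly: $1,020,600; Warehouse: $397,300; Inspection: $206,300; Tooling: $1,051,900

Billable hours total 5,753; floor area total 21,137.
Blended shares (25% billable hours + 75% floor area): Quality Lab 0.1050; Assembly 0.3413; Warehouse 0.1329; Inspection 0.0690; Tooling 0.3518.
Proportional shares: Quality Lab 314,050.14; Assembly 1,020,583.62; Warehouse 397,289.57; Inspection 206,274.71; Tooling 1,052,001.95.
At nearest $100: Quality Lab $314,100; Assembly $1,020,600; Warehouse $397,300; Inspection $206,300; Tooling $1,052,000. Sum = $2,990,300.
Difference $2,990,200 − $2,990,300 = −$100 applied to largest allocation (Tooling): Tooling becomes $1,051,900.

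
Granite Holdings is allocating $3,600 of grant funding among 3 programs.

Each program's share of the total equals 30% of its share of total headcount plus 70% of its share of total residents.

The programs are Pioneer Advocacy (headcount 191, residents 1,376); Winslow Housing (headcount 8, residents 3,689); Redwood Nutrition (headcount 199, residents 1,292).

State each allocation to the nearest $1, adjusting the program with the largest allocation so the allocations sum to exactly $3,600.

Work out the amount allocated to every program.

Totals — headcount 398, residents 6,357.
Combined weights (30% headcount + 70% residents): Pioneer Advocacy 0.2955; Winslow Housing 0.4122; Redwood Nutrition 0.2923.
Raw shares: Pioneer Advocacy 1,063.76; Winslow Housing 1,484.08; Redwood Nutrition 1,052.17.
Rounded to nearest $1: Pioneer Advocacy $1,064; Winslow Housing $1,484; Redwood Nutrition $1,052. Sum = $3,600.
Sum already equals the total — no adjustment.

Pioneer Advocacy: $1,064 · Winslow Housing: $1,484 · Redwood Nutrition: $1,052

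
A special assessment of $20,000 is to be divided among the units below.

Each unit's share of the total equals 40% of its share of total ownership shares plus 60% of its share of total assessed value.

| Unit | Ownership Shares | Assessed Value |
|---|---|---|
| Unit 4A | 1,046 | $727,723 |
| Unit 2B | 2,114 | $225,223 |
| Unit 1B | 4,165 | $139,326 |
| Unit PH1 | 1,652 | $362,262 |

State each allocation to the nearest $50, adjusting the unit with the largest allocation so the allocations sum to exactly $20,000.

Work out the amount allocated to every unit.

Ownership shares total 8,977; assessed value total 1,454,534.
Blended shares (40% ownership shares + 60% assessed value): Unit 4A 0.3468; Unit 2B 0.1871; Unit 1B 0.2431; Unit PH1 0.2230.
Unrounded shares: Unit 4A 6,935.92; Unit 2B 3,742.03; Unit 1B 4,861.16; Unit PH1 4,460.89.
After rounding ($50): Unit 4A $6,950; Unit 2B $3,750; Unit 1B $4,850; Unit PH1 $4,450. Sum = $20,000.
No rounding difference to absorb.

Unit 4A: $6,950; Unit 2B: $3,750; Unit 1B: $4,850; Unit PH1: $4,450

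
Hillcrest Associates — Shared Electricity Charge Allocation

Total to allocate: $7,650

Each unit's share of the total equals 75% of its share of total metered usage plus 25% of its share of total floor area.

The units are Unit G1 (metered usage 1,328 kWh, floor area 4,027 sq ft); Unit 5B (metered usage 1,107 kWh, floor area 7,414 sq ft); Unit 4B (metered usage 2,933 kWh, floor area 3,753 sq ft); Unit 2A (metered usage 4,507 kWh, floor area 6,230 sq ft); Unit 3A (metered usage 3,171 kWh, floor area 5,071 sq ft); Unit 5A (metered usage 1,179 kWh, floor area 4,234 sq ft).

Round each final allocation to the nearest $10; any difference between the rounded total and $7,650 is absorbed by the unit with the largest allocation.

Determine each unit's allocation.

Metered usage total 14,225; floor area total 30,729.
Blended shares (75% metered usage + 25% floor area): Unit G1 0.1028; Unit 5B 0.1187; Unit 4B 0.1852; Unit 2A 0.2883; Unit 3A 0.2084; Unit 5A 0.0966.
Proportional shares: Unit G1 786.27; Unit 5B 907.93; Unit 4B 1,416.57; Unit 2A 2,205.59; Unit 3A 1,594.60; Unit 5A 739.05.
Rounded to nearest $10: Unit G1 $790; Unit 5B $910; Unit 4B $1,420; Unit 2A $2,210; Unit 3A $1,590; Unit 5A $740. Sum = $7,660.
Difference $7,650 − $7,660 = −$10 applied to largest allocation (Unit 2A): Unit 2A becomes $2,200.

Unit G1: $790 · Unit 5B: $910 · Unit 4B: $1,420 · Unit 2A: $2,200 · Unit 3A: $1,590 · Unit 5A: $740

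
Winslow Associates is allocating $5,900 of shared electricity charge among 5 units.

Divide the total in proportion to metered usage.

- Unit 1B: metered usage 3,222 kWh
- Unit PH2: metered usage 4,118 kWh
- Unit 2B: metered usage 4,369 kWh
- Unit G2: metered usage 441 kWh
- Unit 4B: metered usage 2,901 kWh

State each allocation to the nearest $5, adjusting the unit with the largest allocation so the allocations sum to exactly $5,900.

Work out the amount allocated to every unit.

Combined metered usage = 15,051.
Pro-rata amounts: Unit 1B 3,222/15,051 × $5,900 = 1,263.03; Unit PH2 4,118/15,051 × $5,900 = 1,614.26; Unit 2B 4,369/15,051 × $5,900 = 1,712.65; Unit G2 441/15,051 × $5,900 = 172.87; Unit 4B 2,901/15,051 × $5,900 = 1,137.19.
After rounding ($5): Unit 1B $1,265; Unit PH2 $1,615; Unit 2B $1,715; Unit G2 $175; Unit 4B $1,135. Sum = $5,905.
Difference $5,900 − $5,905 = −$5 applied to largest allocation (Unit 2B): Unit 2B becomes $1,710.

Unit 1B: $1,265 · Unit PH2: $1,615 · Unit 2B: $1,710 · Unit G2: $175 · Unit 4B: $1,135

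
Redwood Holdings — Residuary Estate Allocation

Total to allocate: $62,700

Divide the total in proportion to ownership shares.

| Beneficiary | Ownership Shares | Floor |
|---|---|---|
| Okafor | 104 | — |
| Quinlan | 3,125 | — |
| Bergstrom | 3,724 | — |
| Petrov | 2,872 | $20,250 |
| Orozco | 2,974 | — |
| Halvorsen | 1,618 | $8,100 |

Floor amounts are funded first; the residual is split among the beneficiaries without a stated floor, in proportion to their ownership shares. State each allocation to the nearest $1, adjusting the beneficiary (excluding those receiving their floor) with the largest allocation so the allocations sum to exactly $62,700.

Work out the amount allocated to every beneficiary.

Okafor: $360 · Quinlan: $10,813 · Bergstrom: $12,886 · Petrov: $20,250 · Orozco: $10,291 · Halvorsen: $8,100

Minimums first: Petrov $20,250; Halvorsen $8,100. Balance $34,350.
Balance split over remaining ownership shares 9,927: Okafor 359.87 → $360; Quinlan 10,813.31 → $10,813; Bergstrom 12,886.01 → $12,886; Orozco 10,290.81 → $10,291.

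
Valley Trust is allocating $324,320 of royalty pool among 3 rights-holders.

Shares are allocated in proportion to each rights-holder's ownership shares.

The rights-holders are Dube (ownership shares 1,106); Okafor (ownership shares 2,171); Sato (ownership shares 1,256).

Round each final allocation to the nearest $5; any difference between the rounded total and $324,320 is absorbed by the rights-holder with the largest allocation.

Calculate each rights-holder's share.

Dube: $79,130 | Okafor: $155,330 | Sato: $89,860

Sum of ownership shares: 4,533.
Unrounded shares: Dube 1,106/4,533 × $324,320 = 79,130.36; Okafor 2,171/4,533 × $324,320 = 155,327.32; Sato 1,256/4,533 × $324,320 = 89,862.33.
After rounding ($5): Dube $79,130; Okafor $155,325; Sato $89,860. Sum = $324,315.
Difference $324,320 − $324,315 = +$5 applied to largest allocation (Okafor): Okafor becomes $155,330.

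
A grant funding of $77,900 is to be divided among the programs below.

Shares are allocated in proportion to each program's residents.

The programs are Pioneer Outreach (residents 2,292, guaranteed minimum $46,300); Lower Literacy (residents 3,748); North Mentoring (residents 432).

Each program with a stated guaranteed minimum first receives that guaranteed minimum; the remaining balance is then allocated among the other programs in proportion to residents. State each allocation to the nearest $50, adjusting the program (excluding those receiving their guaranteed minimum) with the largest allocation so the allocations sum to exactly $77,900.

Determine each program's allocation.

Pioneer Outreach: $46,300 · Lower Literacy: $28,350 · North Mentoring: $3,250

Minimums first: Pioneer Outreach $46,300. Remaining pool $31,600.
Remaining pool split over remaining residents 4,180: Lower Literacy 28,334.16 → $28,350; North Mentoring 3,265.84 → $3,250.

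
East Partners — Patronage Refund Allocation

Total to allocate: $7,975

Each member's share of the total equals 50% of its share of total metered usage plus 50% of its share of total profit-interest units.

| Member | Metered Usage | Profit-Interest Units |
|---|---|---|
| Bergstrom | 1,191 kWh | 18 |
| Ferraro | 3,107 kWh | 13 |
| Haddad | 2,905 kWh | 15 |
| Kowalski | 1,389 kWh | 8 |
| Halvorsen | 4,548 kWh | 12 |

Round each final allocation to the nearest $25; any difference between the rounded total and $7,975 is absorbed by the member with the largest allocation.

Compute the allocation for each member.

Bergstrom: $1,450 | Ferraro: $1,725 | Haddad: $1,800 | Kowalski: $900 | Halvorsen: $2,100

Totals — metered usage 13,140, profit-interest units 66.
Blended shares (50% metered usage + 50% profit-interest units): Bergstrom 0.1817; Ferraro 0.2167; Haddad 0.2242; Kowalski 0.1135; Halvorsen 0.2640.
Pro-rata amounts: Bergstrom 1,448.92; Ferraro 1,728.28; Haddad 1,787.81; Kowalski 904.84; Halvorsen 2,105.15.
After rounding ($25): Bergstrom $1,450; Ferraro $1,725; Haddad $1,800; Kowalski $900; Halvorsen $2,100. Sum = $7,975.
Rounded total matches; no reconciliation needed.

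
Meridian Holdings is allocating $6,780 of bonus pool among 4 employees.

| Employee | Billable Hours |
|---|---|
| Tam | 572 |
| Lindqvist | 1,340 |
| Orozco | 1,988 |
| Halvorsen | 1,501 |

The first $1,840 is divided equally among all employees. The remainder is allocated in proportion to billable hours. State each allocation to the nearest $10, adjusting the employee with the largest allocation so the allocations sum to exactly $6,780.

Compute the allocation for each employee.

$1,840 shared equally gives $460 per employee.
Remainder $4,940 by billable hours (total 5,401): Tam 523.18 → $520; Lindqvist 1,225.62 → $1,230; Orozco 1,818.32 → $1,820; Halvorsen 1,372.88 → $1,370.
Totals: Tam $460 + $520 = $980; Lindqvist $460 + $1,230 = $1,690; Orozco $460 + $1,820 = $2,280; Halvorsen $460 + $1,370 = $1,830.

Tam: $980 · Lindqvist: $1,690 · Orozco: $2,280 · Halvorsen: $1,830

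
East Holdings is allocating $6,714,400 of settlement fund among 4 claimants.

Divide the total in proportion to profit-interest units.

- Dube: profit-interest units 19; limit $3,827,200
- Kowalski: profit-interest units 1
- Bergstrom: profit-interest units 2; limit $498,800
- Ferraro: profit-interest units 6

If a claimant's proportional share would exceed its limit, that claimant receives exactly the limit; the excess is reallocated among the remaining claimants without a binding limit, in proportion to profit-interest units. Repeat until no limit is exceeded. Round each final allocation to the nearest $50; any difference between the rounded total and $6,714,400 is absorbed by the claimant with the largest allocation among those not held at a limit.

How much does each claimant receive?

Sum of profit-interest units: 28.
Unconstrained shares: Dube 4,556,200.00; Kowalski 239,800.00; Bergstrom 479,600.00; Ferraro 1,438,800.00.
Cap binds for Dube ($3,827,200); residual $2,887,200 reallocated over remaining profit-interest units 9.
Cap binds for Bergstrom ($498,800); residual $2,388,400 reallocated over remaining profit-interest units 7.
Remaining shares: Kowalski 341,200.00 → $341,200; Ferraro 2,047,200.00 → $2,047,200.

Dube: $3,827,200; Kowalski: $341,200; Bergstrom: $498,800; Ferraro: $2,047,200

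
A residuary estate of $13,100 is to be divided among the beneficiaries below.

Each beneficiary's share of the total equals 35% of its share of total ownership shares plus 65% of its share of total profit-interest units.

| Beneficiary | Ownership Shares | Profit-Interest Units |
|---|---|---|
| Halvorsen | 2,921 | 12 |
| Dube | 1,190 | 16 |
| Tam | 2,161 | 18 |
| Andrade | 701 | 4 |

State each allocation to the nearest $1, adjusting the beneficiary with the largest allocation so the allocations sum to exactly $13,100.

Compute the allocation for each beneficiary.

Halvorsen: $3,964 | Dube: $3,507 | Tam: $4,487 | Andrade: $1,142

Ownership shares total 6,973; profit-interest units total 50.
Combined weights (35% ownership shares + 65% profit-interest units): Halvorsen 0.3026; Dube 0.2677; Tam 0.3425; Andrade 0.0872.
Pro-rata amounts: Halvorsen 3,964.26; Dube 3,507.27; Tam 4,486.34; Andrade 1,142.13.
After rounding ($1): Halvorsen $3,964; Dube $3,507; Tam $4,486; Andrade $1,142. Sum = $13,099.
Difference $13,100 − $13,099 = +$1 applied to largest allocation (Tam): Tam becomes $4,487.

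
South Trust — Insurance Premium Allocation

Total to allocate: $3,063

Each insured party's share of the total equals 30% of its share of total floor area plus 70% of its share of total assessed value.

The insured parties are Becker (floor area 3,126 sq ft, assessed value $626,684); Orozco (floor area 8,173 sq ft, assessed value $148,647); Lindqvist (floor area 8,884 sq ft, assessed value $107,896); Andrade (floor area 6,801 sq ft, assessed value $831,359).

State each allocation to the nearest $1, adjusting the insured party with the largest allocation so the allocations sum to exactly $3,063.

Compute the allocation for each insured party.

Totals — floor area 26,984, assessed value 1,714,586.
Composite weights (30% floor area + 70% assessed value): Becker 0.2906; Orozco 0.1516; Lindqvist 0.1428; Andrade 0.4150.
Proportional shares: Becker 890.12; Orozco 464.20; Lindqvist 437.46; Andrade 1,271.22.
After rounding ($1): Becker $890; Orozco $464; Lindqvist $437; Andrade $1,271. Sum = $3,062.
Difference $3,063 − $3,062 = +$1 applied to largest allocation (Andrade): Andrade becomes $1,272.

Becker: $890 · Orozco: $464 · Lindqvist: $437 · Andrade: $1,272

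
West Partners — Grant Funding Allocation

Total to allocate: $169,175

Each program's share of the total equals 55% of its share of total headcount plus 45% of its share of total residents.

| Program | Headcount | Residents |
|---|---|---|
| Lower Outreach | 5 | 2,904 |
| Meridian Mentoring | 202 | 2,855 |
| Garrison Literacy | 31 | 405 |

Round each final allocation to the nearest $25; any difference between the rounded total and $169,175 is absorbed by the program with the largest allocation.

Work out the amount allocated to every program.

Lower Outreach: $37,825 · Meridian Mentoring: $114,225 · Garrison Literacy: $17,125

Totals — headcount 238, residents 6,164.
Combined weights (55% headcount + 45% residents): Lower Outreach 0.2236; Meridian Mentoring 0.6752; Garrison Literacy 0.1012.
Raw shares: Lower Outreach 37,820.73; Meridian Mentoring 114,232.83; Garrison Literacy 17,121.44.
Rounded to nearest $25: Lower Outreach $37,825; Meridian Mentoring $114,225; Garrison Literacy $17,125. Sum = $169,175.
Rounded total matches; no reconciliation needed.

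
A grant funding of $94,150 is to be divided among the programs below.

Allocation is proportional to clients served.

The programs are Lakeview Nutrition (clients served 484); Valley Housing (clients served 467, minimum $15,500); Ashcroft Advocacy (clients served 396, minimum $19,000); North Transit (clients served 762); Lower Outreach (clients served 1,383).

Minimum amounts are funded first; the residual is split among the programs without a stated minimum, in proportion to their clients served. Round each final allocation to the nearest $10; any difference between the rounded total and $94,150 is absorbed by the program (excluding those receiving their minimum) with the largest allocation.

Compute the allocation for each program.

Lakeview Nutrition: $10,980 | Valley Housing: $15,500 | Ashcroft Advocacy: $19,000 | North Transit: $17,290 | Lower Outreach: $31,380

Minimums first: Valley Housing $15,500; Ashcroft Advocacy $19,000. Balance $59,650.
Balance split over remaining clients served 2,629: Lakeview Nutrition 10,981.59 → $10,980; North Transit 17,289.20 → $17,290; Lower Outreach 31,379.21 → $31,380.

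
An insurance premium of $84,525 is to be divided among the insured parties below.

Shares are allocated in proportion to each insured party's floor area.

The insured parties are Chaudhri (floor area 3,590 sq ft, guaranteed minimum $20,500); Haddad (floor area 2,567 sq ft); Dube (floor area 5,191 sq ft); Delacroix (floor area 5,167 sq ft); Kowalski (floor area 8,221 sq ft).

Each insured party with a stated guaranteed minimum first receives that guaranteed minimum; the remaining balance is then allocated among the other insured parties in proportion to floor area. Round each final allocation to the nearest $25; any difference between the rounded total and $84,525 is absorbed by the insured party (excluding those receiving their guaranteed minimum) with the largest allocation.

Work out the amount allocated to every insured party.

Guaranteed amounts: Chaudhri $20,500. Remaining pool $64,025.
Remaining pool split over remaining floor area 21,146: Haddad 7,772.26 → $7,775; Dube 15,717.10 → $15,725; Delacroix 15,644.43 → $15,650; Kowalski 24,891.21 → $24,900.
Rounding difference −$25 applied to Kowalski → $24,875.

Chaudhri: $20,500 · Haddad: $7,775 · Dube: $15,725 · Delacroix: $15,650 · Kowalski: $24,875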